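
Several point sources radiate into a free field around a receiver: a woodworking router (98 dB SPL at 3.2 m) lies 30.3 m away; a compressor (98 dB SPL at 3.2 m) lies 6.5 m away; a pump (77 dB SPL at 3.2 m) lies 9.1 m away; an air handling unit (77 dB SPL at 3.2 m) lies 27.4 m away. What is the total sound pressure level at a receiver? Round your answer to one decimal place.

92.1 dB SPL

First find each source's level at the receiver (point-source: −20·log₁₀(r/r_ref)), then combine on an intensity basis.
woodworking router: 98 − 20·log₁₀(30.3/3.2) = 98 − 19.53 = 78.47 dB SPL.
compressor: 98 − 20·log₁₀(6.5/3.2) = 98 − 6.16 = 91.84 dB SPL.
pump: 77 − 20·log₁₀(9.1/3.2) = 77 − 9.08 = 67.92 dB SPL.
air handling unit: 77 − 20·log₁₀(27.4/3.2) = 77 − 18.65 = 58.35 dB SPL.
Σ 10^(L/10) = 1.606e+09 → L_total = 10·log₁₀(1.606e+09) = 92.06 dB SPL.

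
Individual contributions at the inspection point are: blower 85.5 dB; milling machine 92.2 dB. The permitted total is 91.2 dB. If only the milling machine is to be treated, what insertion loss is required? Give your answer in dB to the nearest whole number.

Everything except the milling machine sums to 10^(85.5/10) = 3.548e+08 in linear terms, 85.50 dB.
The limit corresponds to 10^(91.2/10) = 1.318e+09; subtracting the fixed part leaves 9.634e+08 for the milling machine, i.e. 89.84 dB.
So the milling machine must be reduced from 92.2 to 89.84 dB: IL = 2.36 dB.

2 dB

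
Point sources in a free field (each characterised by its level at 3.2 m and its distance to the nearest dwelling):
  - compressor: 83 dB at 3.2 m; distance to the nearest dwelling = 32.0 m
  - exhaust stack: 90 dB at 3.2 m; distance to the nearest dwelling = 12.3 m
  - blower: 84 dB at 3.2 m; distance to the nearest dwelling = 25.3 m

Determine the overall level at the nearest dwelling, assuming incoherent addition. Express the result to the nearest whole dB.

First find each source's level at the receiver (point-source: −20·log₁₀(r/r_ref)), then combine on an intensity basis.
compressor: 83 − 20·log₁₀(32.0/3.2) = 83 − 20.00 = 63.00 dB.
exhaust stack: 90 − 20·log₁₀(12.3/3.2) = 90 − 11.70 = 78.30 dB.
blower: 84 − 20·log₁₀(25.3/3.2) = 84 − 17.96 = 66.04 dB.
Σ 10^(L/10) = 7.370e+07 → L_total = 10·log₁₀(7.370e+07) = 78.67 dB.

79 dB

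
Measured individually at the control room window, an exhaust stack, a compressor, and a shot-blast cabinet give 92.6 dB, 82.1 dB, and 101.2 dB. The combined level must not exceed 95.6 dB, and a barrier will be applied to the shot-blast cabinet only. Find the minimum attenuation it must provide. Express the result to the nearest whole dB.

Everything except the shot-blast cabinet sums to 10^(92.6/10) + 10^(82.1/10) = 1.982e+09 in linear terms, 92.97 dB.
The limit corresponds to 10^(95.6/10) = 3.631e+09; subtracting the fixed part leaves 1.649e+09 for the shot-blast cabinet, i.e. 92.17 dB.
Required insertion loss = 101.2 − 92.17 = 9.03 dB.

9 dB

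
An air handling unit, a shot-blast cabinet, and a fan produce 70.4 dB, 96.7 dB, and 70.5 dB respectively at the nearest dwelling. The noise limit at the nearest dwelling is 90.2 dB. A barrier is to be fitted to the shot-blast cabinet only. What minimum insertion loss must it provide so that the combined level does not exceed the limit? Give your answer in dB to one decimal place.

The untreated sources together contribute 10^(70.4/10) + 10^(70.5/10) = 2.218e+07, i.e. 73.46 dB.
To meet 90.2 dB overall, the treated shot-blast cabinet may contribute at most 10^(90.2/10) − 2.218e+07 = 1.025e+09, i.e. 90.11 dB.
So the shot-blast cabinet must be reduced from 96.7 to 90.11 dB: IL = 6.59 dB.

6.6 dB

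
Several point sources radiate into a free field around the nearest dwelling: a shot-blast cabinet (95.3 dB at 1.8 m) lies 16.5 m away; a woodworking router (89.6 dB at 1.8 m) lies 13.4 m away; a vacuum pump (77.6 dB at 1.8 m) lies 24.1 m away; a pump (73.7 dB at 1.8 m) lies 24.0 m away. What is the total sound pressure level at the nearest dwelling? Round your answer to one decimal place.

Apply inverse-square spreading to bring every level to the receiver, then sum 10^(L/10).
shot-blast cabinet: 95.3 − 20·log₁₀(16.5/1.8) = 95.3 − 19.24 = 76.06 dB.
woodworking router: 89.6 − 20·log₁₀(13.4/1.8) = 89.6 − 17.44 = 72.16 dB.
vacuum pump: 77.6 − 20·log₁₀(24.1/1.8) = 77.6 − 22.53 = 55.07 dB.
pump: 73.7 − 20·log₁₀(24.0/1.8) = 73.7 − 22.50 = 51.20 dB.
Σ 10^(L/10) = 5.723e+07 → L_total = 10·log₁₀(5.723e+07) = 77.58 dB.

77.6 dB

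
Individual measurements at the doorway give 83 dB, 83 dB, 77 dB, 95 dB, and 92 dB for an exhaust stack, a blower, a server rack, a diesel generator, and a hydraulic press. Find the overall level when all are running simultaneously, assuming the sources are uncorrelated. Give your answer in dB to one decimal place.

Incoherent sources combine by intensity addition: L_total = 10·log₁₀(Σ 10^(L_i/10)).
Σ 10^(L/10) = 10^(83/10) + 10^(83/10) + 10^(77/10) + 10^(95/10) + 10^(92/10) = 5.196e+09.
L_total = 10·log₁₀(5.196e+09) = 97.16 dB.

97.2 dB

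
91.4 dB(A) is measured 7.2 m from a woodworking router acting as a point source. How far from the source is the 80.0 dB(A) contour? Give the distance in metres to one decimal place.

26.8 m

For a point source L₁ − L₂ = 20·log₁₀(r₂/r₁), so r₂ = r₁·10^((L₁−L₂)/20).
r₂ = 7.2·10^((91.4−80.0)/20) = 7.2·10^(11.4/20) = 26.75 m.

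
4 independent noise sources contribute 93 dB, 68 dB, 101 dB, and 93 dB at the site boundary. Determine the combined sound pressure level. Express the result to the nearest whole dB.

For uncorrelated sources the intensities add, so convert each level to linear form, sum, and take 10·log₁₀ of the total.
Σ 10^(L/10) = 10^(93/10) + 10^(68/10) + 10^(101/10) + 10^(93/10) = 1.659e+10.
L_total = 10·log₁₀(1.659e+10) = 102.20 dB.

102 dB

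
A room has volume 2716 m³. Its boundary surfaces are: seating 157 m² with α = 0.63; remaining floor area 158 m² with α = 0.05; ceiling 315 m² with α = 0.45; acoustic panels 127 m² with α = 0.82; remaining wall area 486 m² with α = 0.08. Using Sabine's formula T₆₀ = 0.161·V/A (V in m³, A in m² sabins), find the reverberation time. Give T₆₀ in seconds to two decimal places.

1.12 s

A = Σ Sᵢαᵢ = 157·0.63 + 158·0.05 + 315·0.45 + 127·0.82 + 486·0.08 = 391.58 m².
T₆₀ = 0.161·V/A = 0.161·2716/391.58 = 1.117 s.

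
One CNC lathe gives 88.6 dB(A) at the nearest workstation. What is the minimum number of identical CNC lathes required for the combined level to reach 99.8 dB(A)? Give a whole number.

14

N identical sources give L₁ + 10·log₁₀ N, so require 10·log₁₀ N ≥ 99.8 − 88.6 = 11.2 dB.
N ≥ 10^(11.2/10) = 13.183, so N = 14.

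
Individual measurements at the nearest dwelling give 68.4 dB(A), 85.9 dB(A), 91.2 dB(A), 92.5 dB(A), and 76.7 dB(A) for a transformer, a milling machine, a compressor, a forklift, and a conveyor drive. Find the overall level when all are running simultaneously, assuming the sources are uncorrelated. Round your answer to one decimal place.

Incoherent sources combine by intensity addition: L_total = 10·log₁₀(Σ 10^(L_i/10)).
Σ 10^(L/10) = 10^(68.4/10) + 10^(85.9/10) + 10^(91.2/10) + 10^(92.5/10) + 10^(76.7/10) = 3.539e+09.
L_total = 10·log₁₀(3.539e+09) = 95.49 dB(A).

95.5 dB(A)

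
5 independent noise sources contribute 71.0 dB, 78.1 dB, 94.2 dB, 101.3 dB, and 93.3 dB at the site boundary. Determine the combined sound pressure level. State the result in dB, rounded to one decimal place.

102.6 dB

Incoherent sources combine by intensity addition: L_total = 10·log₁₀(Σ 10^(L_i/10)).
Σ 10^(L/10) = 10^(71.0/10) + 10^(78.1/10) + 10^(94.2/10) + 10^(101.3/10) + 10^(93.3/10) = 1.834e+10.
L_total = 10·log₁₀(1.834e+10) = 102.63 dB.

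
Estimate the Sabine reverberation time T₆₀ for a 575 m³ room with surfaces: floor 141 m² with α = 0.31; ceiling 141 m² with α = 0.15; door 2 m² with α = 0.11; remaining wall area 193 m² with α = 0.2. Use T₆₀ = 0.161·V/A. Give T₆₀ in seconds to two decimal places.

0.89 s

A = Σ Sᵢαᵢ = 141·0.31 + 141·0.15 + 2·0.11 + 193·0.2 = 103.68 m².
T₆₀ = 0.161·V/A = 0.161·575/103.68 = 0.893 s.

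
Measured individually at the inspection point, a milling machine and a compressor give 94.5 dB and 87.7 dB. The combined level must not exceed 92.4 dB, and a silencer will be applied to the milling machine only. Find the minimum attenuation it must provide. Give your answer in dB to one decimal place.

Everything except the milling machine sums to 10^(87.7/10) = 5.888e+08 in linear terms, 87.70 dB.
To meet 92.4 dB overall, the treated milling machine may contribute at most 10^(92.4/10) − 5.888e+08 = 1.149e+09, i.e. 90.60 dB.
Required insertion loss = 94.5 − 90.60 = 3.90 dB.

3.9 dB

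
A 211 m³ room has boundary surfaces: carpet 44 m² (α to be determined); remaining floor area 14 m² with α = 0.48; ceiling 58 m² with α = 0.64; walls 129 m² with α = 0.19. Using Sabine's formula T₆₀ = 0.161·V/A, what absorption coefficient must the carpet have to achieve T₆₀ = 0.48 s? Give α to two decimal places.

Required total absorption A = 0.161·211/0.48 = 70.77 m².
Absorption from the other surfaces = 14·0.48 + 58·0.64 + 129·0.19 = 68.35 m², so the carpet must supply 2.42 m² over 44 m².
α = 2.42/44 = 0.055.

0.06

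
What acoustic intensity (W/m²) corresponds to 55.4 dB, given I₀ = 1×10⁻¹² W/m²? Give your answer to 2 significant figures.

3.5e-07 W/m²

I/I₀ = 10^(55.4/10) = 3.467e+05, so I = 3.467e+05 × 10⁻¹² W/m².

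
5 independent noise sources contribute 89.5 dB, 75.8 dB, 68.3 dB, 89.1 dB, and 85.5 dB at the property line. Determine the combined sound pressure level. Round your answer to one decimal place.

93.2 dB

For uncorrelated sources the intensities add, so convert each level to linear form, sum, and take 10·log₁₀ of the total.
Σ 10^(L/10) = 10^(89.5/10) + 10^(75.8/10) + 10^(68.3/10) + 10^(89.1/10) + 10^(85.5/10) = 2.104e+09.
L_total = 10·log₁₀(2.104e+09) = 93.23 dB.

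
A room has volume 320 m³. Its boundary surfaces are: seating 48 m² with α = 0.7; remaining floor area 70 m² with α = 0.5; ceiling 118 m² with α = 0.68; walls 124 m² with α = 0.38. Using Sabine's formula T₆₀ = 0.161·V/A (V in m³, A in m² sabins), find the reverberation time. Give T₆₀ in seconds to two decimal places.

0.26 s

Summing Sᵢαᵢ: 48·0.7 + 70·0.5 + 118·0.68 + 124·0.38 = 195.96 m².
T₆₀ = 0.161·V/A = 0.161·320/195.96 = 0.263 s.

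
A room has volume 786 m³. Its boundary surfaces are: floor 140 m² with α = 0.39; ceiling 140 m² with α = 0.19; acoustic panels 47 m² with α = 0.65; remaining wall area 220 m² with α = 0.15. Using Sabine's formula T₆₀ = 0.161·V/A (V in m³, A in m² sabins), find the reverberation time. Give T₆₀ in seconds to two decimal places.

Total absorption A = 140·0.39 + 140·0.19 + 47·0.65 + 220·0.15 = 144.75 m² sabins.
T₆₀ = 0.161·V/A = 0.161·786/144.75 = 0.874 s.

0.87 s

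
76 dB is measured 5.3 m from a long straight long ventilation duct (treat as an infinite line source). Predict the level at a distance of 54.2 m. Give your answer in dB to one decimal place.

65.9 dB

For a line source, L₂ = L₁ − 10·log₁₀(r₂/r₁).
L₂ = 76 − 10·log₁₀(54.2/5.3) = 76 − 10.097 = 65.90 dB.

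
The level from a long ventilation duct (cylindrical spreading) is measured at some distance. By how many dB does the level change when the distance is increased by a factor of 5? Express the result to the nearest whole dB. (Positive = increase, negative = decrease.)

With cylindrical spreading the level changes by −10·log₁₀(r₂/r₁).
ΔL = −10·log₁₀(5) = -6.99 dB.

-7 dB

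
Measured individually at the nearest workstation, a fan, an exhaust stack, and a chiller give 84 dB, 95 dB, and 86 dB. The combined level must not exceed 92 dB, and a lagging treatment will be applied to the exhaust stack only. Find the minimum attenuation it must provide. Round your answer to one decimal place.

The untreated sources together contribute 10^(84/10) + 10^(86/10) = 6.493e+08, i.e. 88.12 dB.
To meet 92 dB overall, the treated exhaust stack may contribute at most 10^(92/10) − 6.493e+08 = 9.356e+08, i.e. 89.71 dB.
Required insertion loss = 95 − 89.71 = 5.29 dB.

5.3 dB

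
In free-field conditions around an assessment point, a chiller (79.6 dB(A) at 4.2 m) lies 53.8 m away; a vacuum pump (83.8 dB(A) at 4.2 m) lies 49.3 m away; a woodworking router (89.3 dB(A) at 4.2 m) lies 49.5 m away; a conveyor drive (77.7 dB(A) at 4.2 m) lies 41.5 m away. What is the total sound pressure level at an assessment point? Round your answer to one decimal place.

Propagate each source to the receiver with L = L_ref − 20·log₁₀(r/r_ref), then add intensities.
chiller: 79.6 − 20·log₁₀(53.8/4.2) = 79.6 − 22.15 = 57.45 dB(A).
vacuum pump: 83.8 − 20·log₁₀(49.3/4.2) = 83.8 − 21.39 = 62.41 dB(A).
woodworking router: 89.3 − 20·log₁₀(49.5/4.2) = 89.3 − 21.43 = 67.87 dB(A).
conveyor drive: 77.7 − 20·log₁₀(41.5/4.2) = 77.7 − 19.90 = 57.80 dB(A).
Σ 10^(L/10) = 9.028e+06 → L_total = 10·log₁₀(9.028e+06) = 69.56 dB(A).

69.6 dB(A)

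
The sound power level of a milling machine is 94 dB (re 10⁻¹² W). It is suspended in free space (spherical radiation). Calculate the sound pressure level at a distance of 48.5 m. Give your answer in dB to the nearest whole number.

L_p = L_w − 10·log₁₀(4π·r²) with r = 48.5 m.
4π·r² = 2.956e+04 m², 10·log₁₀ of that is 44.707 dB.
L_p = 94 − 44.707 = 49.29 dB.

49 dB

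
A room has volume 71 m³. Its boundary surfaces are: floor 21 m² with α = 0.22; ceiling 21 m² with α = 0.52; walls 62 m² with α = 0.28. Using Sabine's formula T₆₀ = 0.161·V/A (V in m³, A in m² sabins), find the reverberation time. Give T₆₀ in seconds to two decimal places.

Summing Sᵢαᵢ: 21·0.22 + 21·0.52 + 62·0.28 = 32.90 m².
T₆₀ = 0.161·V/A = 0.161·71/32.90 = 0.347 s.

0.35 s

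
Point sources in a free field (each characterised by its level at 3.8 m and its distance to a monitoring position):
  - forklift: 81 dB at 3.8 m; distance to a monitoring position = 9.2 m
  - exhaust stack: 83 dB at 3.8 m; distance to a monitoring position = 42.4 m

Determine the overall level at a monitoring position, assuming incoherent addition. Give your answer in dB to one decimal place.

73.6 dB

First find each source's level at the receiver (point-source: −20·log₁₀(r/r_ref)), then combine on an intensity basis.
forklift: 81 − 20·log₁₀(9.2/3.8) = 81 − 7.68 = 73.32 dB.
exhaust stack: 83 − 20·log₁₀(42.4/3.8) = 83 − 20.95 = 62.05 dB.
Σ 10^(L/10) = 2.308e+07 → L_total = 10·log₁₀(2.308e+07) = 73.63 dB.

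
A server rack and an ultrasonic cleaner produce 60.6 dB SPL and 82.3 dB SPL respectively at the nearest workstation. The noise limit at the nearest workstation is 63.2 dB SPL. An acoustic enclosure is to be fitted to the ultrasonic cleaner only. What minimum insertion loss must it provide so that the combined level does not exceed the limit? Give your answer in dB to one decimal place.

Everything except the ultrasonic cleaner sums to 10^(60.6/10) = 1.148e+06 in linear terms, 60.60 dB SPL.
To meet 63.2 dB SPL overall, the treated ultrasonic cleaner may contribute at most 10^(63.2/10) − 1.148e+06 = 9.411e+05, i.e. 59.74 dB SPL.
So the ultrasonic cleaner must be reduced from 82.3 to 59.74 dB SPL: IL = 22.56 dB.

22.6 dB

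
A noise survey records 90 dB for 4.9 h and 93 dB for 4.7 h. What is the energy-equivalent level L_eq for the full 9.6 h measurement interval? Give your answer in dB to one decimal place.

91.7 dB

L_eq = 10·log₁₀[(1/T)·Σ tᵢ·10^(Lᵢ/10)] with T = 9.6 h.
Σ tᵢ·10^(Lᵢ/10) = 4.9·10^(90/10) + 4.7·10^(93/10) = 1.428e+10.
L_eq = 10·log₁₀(1.428e+10/9.6) = 91.72 dB.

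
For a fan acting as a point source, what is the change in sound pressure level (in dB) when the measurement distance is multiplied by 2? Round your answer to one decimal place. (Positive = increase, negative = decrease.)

-6.0 dB

A point source loses 6 dB per doubling of distance; generally ΔL = −20·log₁₀(r₂/r₁).
ΔL = −20·log₁₀(2) = -6.02 dB.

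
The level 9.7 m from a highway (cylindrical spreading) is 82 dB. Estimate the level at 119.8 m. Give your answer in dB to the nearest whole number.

71 dB

Line-source attenuation: ΔL = 10·log₁₀(r₂/r₁) = 10·log₁₀(119.8/9.7) = 10.917 dB.
L₂ = 82 − 10·log₁₀(119.8/9.7) = 82 − 10.917 = 71.08 dB.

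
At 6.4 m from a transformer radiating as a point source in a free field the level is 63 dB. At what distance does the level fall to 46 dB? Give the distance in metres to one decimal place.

The 17.0 dB drop corresponds to a distance ratio of 10^(17.0/20) for a point source.
r₂ = 6.4·10^((63−46)/20) = 6.4·10^(17.0/20) = 45.31 m.

45.3 m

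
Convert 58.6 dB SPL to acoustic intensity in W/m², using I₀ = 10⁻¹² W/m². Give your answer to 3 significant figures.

7.24e-07 W/m²

L = 10·log₁₀(I/I₀) ⇒ I = I₀·10^(L/10) = 10⁻¹² × 10^5.86.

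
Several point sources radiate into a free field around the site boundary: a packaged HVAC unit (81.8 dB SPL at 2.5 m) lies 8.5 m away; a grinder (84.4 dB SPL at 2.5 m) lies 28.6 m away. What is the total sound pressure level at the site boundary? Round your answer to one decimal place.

Apply inverse-square spreading to bring every level to the receiver, then sum 10^(L/10).
packaged HVAC unit: 81.8 − 20·log₁₀(8.5/2.5) = 81.8 − 10.63 = 71.17 dB SPL.
grinder: 84.4 − 20·log₁₀(28.6/2.5) = 84.4 − 21.17 = 63.23 dB SPL.
Σ 10^(L/10) = 1.520e+07 → L_total = 10·log₁₀(1.520e+07) = 71.82 dB SPL.

71.8 dB SPL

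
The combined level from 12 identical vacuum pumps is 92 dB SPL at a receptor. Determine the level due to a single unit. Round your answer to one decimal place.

Dividing the total intensity by 12 lowers the level by 10·log₁₀ 12 = 10.792 dB: L₁ = 92 − 10.792.

81.2 dB SPL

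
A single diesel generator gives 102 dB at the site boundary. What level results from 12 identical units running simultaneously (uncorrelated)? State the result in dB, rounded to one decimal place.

L_total = L₁ + 10·log₁₀ N for N identical incoherent sources.
L_total = 102 + 10·log₁₀(12) = 102 + 10.792 = 112.79 dB.

112.8 dB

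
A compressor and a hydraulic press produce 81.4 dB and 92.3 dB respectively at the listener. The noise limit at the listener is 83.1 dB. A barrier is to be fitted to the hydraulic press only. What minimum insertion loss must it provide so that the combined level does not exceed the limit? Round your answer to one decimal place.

Everything except the hydraulic press sums to 10^(81.4/10) = 1.380e+08 in linear terms, 81.40 dB.
The limit corresponds to 10^(83.1/10) = 2.042e+08; subtracting the fixed part leaves 6.614e+07 for the hydraulic press, i.e. 78.20 dB.
Required insertion loss = 92.3 − 78.20 = 14.10 dB.

14.1 dB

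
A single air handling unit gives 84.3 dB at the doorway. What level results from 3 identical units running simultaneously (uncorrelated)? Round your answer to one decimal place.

89.1 dB

N identical incoherent sources raise the level by 10·log₁₀ N.
L_total = 84.3 + 10·log₁₀(3) = 84.3 + 4.771 = 89.07 dB.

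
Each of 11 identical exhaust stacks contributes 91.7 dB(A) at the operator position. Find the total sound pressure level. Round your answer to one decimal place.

102.1 dB(A)

N identical incoherent sources raise the level by 10·log₁₀ N.
L_total = 91.7 + 10·log₁₀(11) = 91.7 + 10.414 = 102.11 dB(A).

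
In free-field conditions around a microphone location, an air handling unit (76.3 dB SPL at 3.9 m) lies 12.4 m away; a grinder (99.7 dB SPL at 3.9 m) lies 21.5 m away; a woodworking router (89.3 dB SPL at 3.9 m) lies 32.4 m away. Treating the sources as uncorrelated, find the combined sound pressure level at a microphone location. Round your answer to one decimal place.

85.1 dB SPL

First find each source's level at the receiver (point-source: −20·log₁₀(r/r_ref)), then combine on an intensity basis.
air handling unit: 76.3 − 20·log₁₀(12.4/3.9) = 76.3 − 10.05 = 66.25 dB SPL.
grinder: 99.7 − 20·log₁₀(21.5/3.9) = 99.7 − 14.83 = 84.87 dB SPL.
woodworking router: 89.3 − 20·log₁₀(32.4/3.9) = 89.3 − 18.39 = 70.91 dB SPL.
Σ 10^(L/10) = 3.236e+08 → L_total = 10·log₁₀(3.236e+08) = 85.10 dB SPL.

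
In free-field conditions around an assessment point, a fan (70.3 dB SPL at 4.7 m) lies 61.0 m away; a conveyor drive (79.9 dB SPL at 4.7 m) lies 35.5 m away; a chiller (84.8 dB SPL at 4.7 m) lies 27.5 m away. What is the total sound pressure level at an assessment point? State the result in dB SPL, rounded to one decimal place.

First find each source's level at the receiver (point-source: −20·log₁₀(r/r_ref)), then combine on an intensity basis.
fan: 70.3 − 20·log₁₀(61.0/4.7) = 70.3 − 22.26 = 48.04 dB SPL.
conveyor drive: 79.9 − 20·log₁₀(35.5/4.7) = 79.9 − 17.56 = 62.34 dB SPL.
chiller: 84.8 − 20·log₁₀(27.5/4.7) = 84.8 − 15.34 = 69.46 dB SPL.
Σ 10^(L/10) = 1.060e+07 → L_total = 10·log₁₀(1.060e+07) = 70.25 dB SPL.

70.3 dB SPL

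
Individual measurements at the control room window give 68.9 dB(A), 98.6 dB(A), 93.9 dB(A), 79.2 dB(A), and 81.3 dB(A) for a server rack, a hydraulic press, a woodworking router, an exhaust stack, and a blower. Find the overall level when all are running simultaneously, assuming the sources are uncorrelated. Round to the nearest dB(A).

For uncorrelated sources the intensities add, so convert each level to linear form, sum, and take 10·log₁₀ of the total.
Σ 10^(L/10) = 10^(68.9/10) + 10^(98.6/10) + 10^(93.9/10) + 10^(79.2/10) + 10^(81.3/10) = 9.925e+09.
L_total = 10·log₁₀(9.925e+09) = 99.97 dB(A).

100 dB(A)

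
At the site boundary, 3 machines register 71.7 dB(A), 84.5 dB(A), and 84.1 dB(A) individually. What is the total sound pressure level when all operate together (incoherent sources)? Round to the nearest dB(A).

87 dB(A)

Incoherent sources combine by intensity addition: L_total = 10·log₁₀(Σ 10^(L_i/10)).
Σ 10^(L/10) = 10^(71.7/10) + 10^(84.5/10) + 10^(84.1/10) = 5.537e+08.
L_total = 10·log₁₀(5.537e+08) = 87.43 dB(A).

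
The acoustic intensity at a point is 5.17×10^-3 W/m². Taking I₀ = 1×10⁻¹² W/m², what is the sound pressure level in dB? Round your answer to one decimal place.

I/I₀ = 5.17×10^-3/10⁻¹² = 5.17×10^9, and L = 10·log₁₀(I/I₀).
L = 10·(0.7135 + 9) = 97.13 dB.

97.1 dB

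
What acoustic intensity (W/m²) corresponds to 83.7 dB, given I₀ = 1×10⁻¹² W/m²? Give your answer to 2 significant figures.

L = 10·log₁₀(I/I₀) ⇒ I = I₀·10^(L/10) = 10⁻¹² × 10^8.37.

0.00023 W/m²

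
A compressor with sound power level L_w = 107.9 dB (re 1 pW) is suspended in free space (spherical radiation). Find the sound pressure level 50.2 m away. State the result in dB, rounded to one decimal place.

62.9 dB

L_p = L_w − 10·log₁₀(4π·r²) with r = 50.2 m.
4π·r² = 3.167e+04 m², 10·log₁₀ of that is 45.006 dB.
L_p = 107.9 − 45.006 = 62.89 dB.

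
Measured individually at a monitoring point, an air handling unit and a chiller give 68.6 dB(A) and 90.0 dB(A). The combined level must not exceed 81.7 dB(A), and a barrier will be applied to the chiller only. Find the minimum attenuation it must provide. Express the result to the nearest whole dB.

Everything except the chiller sums to 10^(68.6/10) = 7.244e+06 in linear terms, 68.60 dB(A).
To meet 81.7 dB(A) overall, the treated chiller may contribute at most 10^(81.7/10) − 7.244e+06 = 1.407e+08, i.e. 81.48 dB(A).
So the chiller must be reduced from 90.0 to 81.48 dB(A): IL = 8.52 dB.

9 dB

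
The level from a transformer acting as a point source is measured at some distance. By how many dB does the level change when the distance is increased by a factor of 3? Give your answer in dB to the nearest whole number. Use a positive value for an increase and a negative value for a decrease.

-10 dB

With spherical spreading the level changes by −20·log₁₀(r₂/r₁).
ΔL = −20·log₁₀(3) = -9.54 dB.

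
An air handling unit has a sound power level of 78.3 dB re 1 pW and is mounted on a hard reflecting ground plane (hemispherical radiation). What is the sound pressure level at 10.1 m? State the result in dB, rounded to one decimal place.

50.2 dB

Free-field hemispherical radiation: L_p = L_w − 10·log₁₀(2π·r²), r = 10.1 m.
2π·r² = 640.9 m², 10·log₁₀ of that is 28.068 dB.
L_p = 78.3 − 28.068 = 50.23 dB.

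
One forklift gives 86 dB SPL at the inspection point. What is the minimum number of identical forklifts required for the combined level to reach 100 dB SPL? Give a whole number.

The shortfall is 100 − 86 = 14.0 dB, and N units add 10·log₁₀ N, so need 10·log₁₀ N ≥ 14.0.
N ≥ 10^(14.0/10) = 25.119, so N = 26.

26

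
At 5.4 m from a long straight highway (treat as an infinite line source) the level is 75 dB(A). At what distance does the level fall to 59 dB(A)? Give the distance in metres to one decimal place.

Line-source spreading drops the level by 10·log₁₀(r₂/r₁); inverting, r₂/r₁ = 10^(ΔL/10).
r₂ = 5.4·10^((75−59)/10) = 5.4·10^(16.0/10) = 214.98 m.

215.0 m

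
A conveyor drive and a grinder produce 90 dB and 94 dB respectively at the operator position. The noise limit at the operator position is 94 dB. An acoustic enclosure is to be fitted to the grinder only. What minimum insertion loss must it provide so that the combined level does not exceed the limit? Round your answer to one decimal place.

Everything except the grinder sums to 10^(90/10) = 1.000e+09 in linear terms, 90.00 dB.
The limit corresponds to 10^(94/10) = 2.512e+09; subtracting the fixed part leaves 1.512e+09 for the grinder, i.e. 91.80 dB.
So the grinder must be reduced from 94 to 91.80 dB: IL = 2.20 dB.

2.2 dB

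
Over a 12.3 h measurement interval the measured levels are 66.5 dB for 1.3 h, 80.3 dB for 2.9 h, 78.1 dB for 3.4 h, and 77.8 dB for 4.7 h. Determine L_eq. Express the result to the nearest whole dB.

Weight each interval's intensity by its duration and average over T = 12.3 h:
Σ tᵢ·10^(Lᵢ/10) = 1.3·10^(66.5/10) + 2.9·10^(80.3/10) + 3.4·10^(78.1/10) + 4.7·10^(77.8/10) = 8.193e+08.
L_eq = 10·log₁₀(8.193e+08/12.3) = 78.24 dB.

78 dB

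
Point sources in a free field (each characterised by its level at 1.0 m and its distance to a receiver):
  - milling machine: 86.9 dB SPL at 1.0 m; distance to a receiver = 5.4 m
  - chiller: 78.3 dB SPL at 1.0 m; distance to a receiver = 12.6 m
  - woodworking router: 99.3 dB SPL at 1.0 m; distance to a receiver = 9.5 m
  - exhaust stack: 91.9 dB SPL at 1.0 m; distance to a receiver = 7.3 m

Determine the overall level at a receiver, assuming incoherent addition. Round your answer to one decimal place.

81.5 dB SPL

Propagate each source to the receiver with L = L_ref − 20·log₁₀(r/r_ref), then add intensities.
milling machine: 86.9 − 20·log₁₀(5.4/1.0) = 86.9 − 14.65 = 72.25 dB SPL.
chiller: 78.3 − 20·log₁₀(12.6/1.0) = 78.3 − 22.01 = 56.29 dB SPL.
woodworking router: 99.3 − 20·log₁₀(9.5/1.0) = 99.3 − 19.55 = 79.75 dB SPL.
exhaust stack: 91.9 − 20·log₁₀(7.3/1.0) = 91.9 − 17.27 = 74.63 dB SPL.
Σ 10^(L/10) = 1.406e+08 → L_total = 10·log₁₀(1.406e+08) = 81.48 dB SPL.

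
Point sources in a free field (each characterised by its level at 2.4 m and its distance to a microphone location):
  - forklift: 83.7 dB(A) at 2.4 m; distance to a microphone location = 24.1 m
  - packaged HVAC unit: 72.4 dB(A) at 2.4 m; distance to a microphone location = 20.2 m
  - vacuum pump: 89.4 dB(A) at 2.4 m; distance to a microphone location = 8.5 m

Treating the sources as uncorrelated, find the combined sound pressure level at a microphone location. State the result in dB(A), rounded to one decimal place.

First find each source's level at the receiver (point-source: −20·log₁₀(r/r_ref)), then combine on an intensity basis.
forklift: 83.7 − 20·log₁₀(24.1/2.4) = 83.7 − 20.04 = 63.66 dB(A).
packaged HVAC unit: 72.4 − 20·log₁₀(20.2/2.4) = 72.4 − 18.50 = 53.90 dB(A).
vacuum pump: 89.4 − 20·log₁₀(8.5/2.4) = 89.4 − 10.98 = 78.42 dB(A).
Σ 10^(L/10) = 7.201e+07 → L_total = 10·log₁₀(7.201e+07) = 78.57 dB(A).

78.6 dB(A)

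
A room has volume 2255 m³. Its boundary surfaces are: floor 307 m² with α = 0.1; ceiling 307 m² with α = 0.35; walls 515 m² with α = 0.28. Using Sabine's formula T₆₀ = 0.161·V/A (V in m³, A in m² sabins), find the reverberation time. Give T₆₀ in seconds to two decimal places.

A = Σ Sᵢαᵢ = 307·0.1 + 307·0.35 + 515·0.28 = 282.35 m².
T₆₀ = 0.161 × 2255 / 282.35 = 1.286 s.

1.29 s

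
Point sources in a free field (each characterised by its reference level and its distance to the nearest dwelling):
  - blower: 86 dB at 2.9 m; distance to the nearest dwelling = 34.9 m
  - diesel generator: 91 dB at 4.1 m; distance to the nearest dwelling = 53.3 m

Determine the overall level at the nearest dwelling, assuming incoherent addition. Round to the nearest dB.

70 dB

Apply inverse-square spreading to bring every level to the receiver, then sum 10^(L/10).
blower: 86 − 20·log₁₀(34.9/2.9) = 86 − 21.61 = 64.39 dB.
diesel generator: 91 − 20·log₁₀(53.3/4.1) = 91 − 22.28 = 68.72 dB.
Σ 10^(L/10) = 1.020e+07 → L_total = 10·log₁₀(1.020e+07) = 70.09 dB.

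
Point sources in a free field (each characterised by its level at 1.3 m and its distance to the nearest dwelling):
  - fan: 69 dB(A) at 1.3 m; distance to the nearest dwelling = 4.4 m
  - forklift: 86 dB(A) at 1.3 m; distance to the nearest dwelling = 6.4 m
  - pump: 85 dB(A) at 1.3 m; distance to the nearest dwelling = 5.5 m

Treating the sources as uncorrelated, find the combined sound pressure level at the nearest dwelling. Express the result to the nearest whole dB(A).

Apply inverse-square spreading to bring every level to the receiver, then sum 10^(L/10).
fan: 69 − 20·log₁₀(4.4/1.3) = 69 − 10.59 = 58.41 dB(A).
forklift: 86 − 20·log₁₀(6.4/1.3) = 86 − 13.84 = 72.16 dB(A).
pump: 85 − 20·log₁₀(5.5/1.3) = 85 − 12.53 = 72.47 dB(A).
Σ 10^(L/10) = 3.479e+07 → L_total = 10·log₁₀(3.479e+07) = 75.41 dB(A).

75 dB(A)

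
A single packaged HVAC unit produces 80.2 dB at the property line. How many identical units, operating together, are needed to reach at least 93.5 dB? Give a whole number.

22

N identical sources give L₁ + 10·log₁₀ N, so require 10·log₁₀ N ≥ 93.5 − 80.2 = 13.3 dB.
N ≥ 10^(13.3/10) = 21.380, so N = 22.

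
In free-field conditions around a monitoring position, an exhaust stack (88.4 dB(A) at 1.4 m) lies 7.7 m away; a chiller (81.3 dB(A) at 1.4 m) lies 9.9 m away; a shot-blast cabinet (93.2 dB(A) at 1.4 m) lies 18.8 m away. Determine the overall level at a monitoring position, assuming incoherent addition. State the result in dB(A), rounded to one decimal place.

75.7 dB(A)

First find each source's level at the receiver (point-source: −20·log₁₀(r/r_ref)), then combine on an intensity basis.
exhaust stack: 88.4 − 20·log₁₀(7.7/1.4) = 88.4 − 14.81 = 73.59 dB(A).
chiller: 81.3 − 20·log₁₀(9.9/1.4) = 81.3 − 16.99 = 64.31 dB(A).
shot-blast cabinet: 93.2 − 20·log₁₀(18.8/1.4) = 93.2 − 22.56 = 70.64 dB(A).
Σ 10^(L/10) = 3.715e+07 → L_total = 10·log₁₀(3.715e+07) = 75.70 dB(A).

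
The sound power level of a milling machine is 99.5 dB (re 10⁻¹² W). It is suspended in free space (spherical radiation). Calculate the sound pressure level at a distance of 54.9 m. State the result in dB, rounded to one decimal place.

Free-field spherical radiation: L_p = L_w − 10·log₁₀(4π·r²), r = 54.9 m.
4π·r² = 3.788e+04 m², 10·log₁₀ of that is 45.784 dB.
L_p = 99.5 − 45.784 = 53.72 dB.

53.7 dB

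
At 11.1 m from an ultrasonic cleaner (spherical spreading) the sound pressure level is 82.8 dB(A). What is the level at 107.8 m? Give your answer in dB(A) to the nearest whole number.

63 dB(A)

For a point source, L₂ = L₁ − 20·log₁₀(r₂/r₁).
L₂ = 82.8 − 20·log₁₀(107.8/11.1) = 82.8 − 19.746 = 63.05 dB(A).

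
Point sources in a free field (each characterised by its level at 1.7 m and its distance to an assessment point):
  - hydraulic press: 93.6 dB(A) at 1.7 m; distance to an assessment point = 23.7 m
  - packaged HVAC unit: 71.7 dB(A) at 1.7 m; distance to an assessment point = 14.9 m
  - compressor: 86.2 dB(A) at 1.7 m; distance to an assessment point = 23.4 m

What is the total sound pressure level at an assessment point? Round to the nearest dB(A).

First find each source's level at the receiver (point-source: −20·log₁₀(r/r_ref)), then combine on an intensity basis.
hydraulic press: 93.6 − 20·log₁₀(23.7/1.7) = 93.6 − 22.89 = 70.71 dB(A).
packaged HVAC unit: 71.7 − 20·log₁₀(14.9/1.7) = 71.7 − 18.85 = 52.85 dB(A).
compressor: 86.2 − 20·log₁₀(23.4/1.7) = 86.2 − 22.78 = 63.42 dB(A).
Σ 10^(L/10) = 1.418e+07 → L_total = 10·log₁₀(1.418e+07) = 71.52 dB(A).

72 dB(A)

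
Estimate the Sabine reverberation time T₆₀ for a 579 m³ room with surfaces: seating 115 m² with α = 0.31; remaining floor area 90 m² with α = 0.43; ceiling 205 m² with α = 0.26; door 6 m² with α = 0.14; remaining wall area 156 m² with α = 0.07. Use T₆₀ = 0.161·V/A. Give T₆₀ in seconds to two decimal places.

0.67 s

A = Σ Sᵢαᵢ = 115·0.31 + 90·0.43 + 205·0.26 + 6·0.14 + 156·0.07 = 139.41 m².
T₆₀ = 0.161·V/A = 0.161·579/139.41 = 0.669 s.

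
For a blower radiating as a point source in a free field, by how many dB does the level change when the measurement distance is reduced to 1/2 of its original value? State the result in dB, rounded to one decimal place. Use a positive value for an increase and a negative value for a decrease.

Point-source spreading: ΔL = −20·log₁₀(r₂/r₁).
ΔL = −20·log₁₀(0.5) = +6.02 dB.

+6.0 dB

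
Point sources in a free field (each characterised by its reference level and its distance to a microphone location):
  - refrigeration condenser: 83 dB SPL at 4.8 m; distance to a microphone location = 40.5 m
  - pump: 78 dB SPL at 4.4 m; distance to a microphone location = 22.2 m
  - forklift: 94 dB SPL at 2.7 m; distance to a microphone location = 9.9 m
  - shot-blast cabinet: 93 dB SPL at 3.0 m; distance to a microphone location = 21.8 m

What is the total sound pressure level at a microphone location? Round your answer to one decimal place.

83.6 dB SPL

Apply inverse-square spreading to bring every level to the receiver, then sum 10^(L/10).
refrigeration condenser: 83 − 20·log₁₀(40.5/4.8) = 83 − 18.52 = 64.48 dB SPL.
pump: 78 − 20·log₁₀(22.2/4.4) = 78 − 14.06 = 63.94 dB SPL.
forklift: 94 − 20·log₁₀(9.9/2.7) = 94 − 11.29 = 82.71 dB SPL.
shot-blast cabinet: 93 − 20·log₁₀(21.8/3.0) = 93 − 17.23 = 75.77 dB SPL.
Σ 10^(L/10) = 2.299e+08 → L_total = 10·log₁₀(2.299e+08) = 83.62 dB SPL.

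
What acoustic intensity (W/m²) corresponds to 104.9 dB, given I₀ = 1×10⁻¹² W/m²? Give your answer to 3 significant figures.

L = 10·log₁₀(I/I₀) ⇒ I = I₀·10^(L/10) = 10⁻¹² × 10^10.49.

0.0309 W/m²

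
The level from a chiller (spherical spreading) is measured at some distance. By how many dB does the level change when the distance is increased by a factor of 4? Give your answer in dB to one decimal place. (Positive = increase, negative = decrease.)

Point-source spreading: ΔL = −20·log₁₀(r₂/r₁).
ΔL = −20·log₁₀(4) = -12.04 dB.

-12.0 dB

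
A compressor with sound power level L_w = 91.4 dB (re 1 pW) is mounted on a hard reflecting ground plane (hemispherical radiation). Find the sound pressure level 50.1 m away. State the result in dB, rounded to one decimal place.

49.4 dB

L_p = L_w − 10·log₁₀(2π·r²) with r = 50.1 m.
2π·r² = 1.577e+04 m², 10·log₁₀ of that is 41.979 dB.
L_p = 91.4 − 41.979 = 49.42 dB.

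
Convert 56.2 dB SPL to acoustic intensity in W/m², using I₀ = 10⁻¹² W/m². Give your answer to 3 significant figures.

L = 10·log₁₀(I/I₀) ⇒ I = I₀·10^(L/10) = 10⁻¹² × 10^5.62.

4.17e-07 W/m²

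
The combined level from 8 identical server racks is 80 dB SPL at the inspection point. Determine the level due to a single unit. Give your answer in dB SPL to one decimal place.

Dividing the total intensity by 8 lowers the level by 10·log₁₀ 8 = 9.031 dB: L₁ = 80 − 9.031.

71.0 dB SPL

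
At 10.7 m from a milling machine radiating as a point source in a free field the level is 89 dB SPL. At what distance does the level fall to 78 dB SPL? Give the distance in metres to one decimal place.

For a point source L₁ − L₂ = 20·log₁₀(r₂/r₁), so r₂ = r₁·10^((L₁−L₂)/20).
r₂ = 10.7·10^((89−78)/20) = 10.7·10^(11.0/20) = 37.97 m.

38.0 m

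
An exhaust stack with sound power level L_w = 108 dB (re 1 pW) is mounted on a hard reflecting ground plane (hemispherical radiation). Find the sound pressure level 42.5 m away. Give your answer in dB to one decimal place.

Free-field hemispherical radiation: L_p = L_w − 10·log₁₀(2π·r²), r = 42.5 m.
2π·r² = 1.135e+04 m², 10·log₁₀ of that is 40.550 dB.
L_p = 108 − 40.550 = 67.45 dB.

67.5 dB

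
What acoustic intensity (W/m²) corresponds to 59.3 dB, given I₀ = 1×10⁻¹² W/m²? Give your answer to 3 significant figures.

I = I₀·10^(L/10) = 10⁻¹² × 10^(59.3/10) = 10^(-6.070).

8.51e-07 W/m²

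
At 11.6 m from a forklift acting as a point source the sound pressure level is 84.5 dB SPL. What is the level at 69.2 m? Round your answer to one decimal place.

Spherical spreading from a point source gives a 20·log₁₀(r₂/r₁) drop.
L₂ = 84.5 − 20·log₁₀(69.2/11.6) = 84.5 − 15.513 = 68.99 dB SPL.

69.0 dB SPL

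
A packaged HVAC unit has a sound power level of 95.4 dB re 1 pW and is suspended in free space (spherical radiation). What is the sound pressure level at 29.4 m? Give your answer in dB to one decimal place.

L_p = L_w − 10·log₁₀(4π·r²) with r = 29.4 m.
4π·r² = 1.086e+04 m², 10·log₁₀ of that is 40.359 dB.
L_p = 95.4 − 40.359 = 55.04 dB.

55.0 dB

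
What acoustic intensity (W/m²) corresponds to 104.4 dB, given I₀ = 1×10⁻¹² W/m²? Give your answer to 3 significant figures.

0.0275 W/m²

L = 10·log₁₀(I/I₀) ⇒ I = I₀·10^(L/10) = 10⁻¹² × 10^10.44.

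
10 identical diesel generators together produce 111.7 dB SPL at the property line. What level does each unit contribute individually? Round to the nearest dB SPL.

102 dB SPL

For N identical incoherent sources L_total = L₁ + 10·log₁₀ N, so L₁ = 111.7 − 10·log₁₀(10) = 111.7 − 10.000.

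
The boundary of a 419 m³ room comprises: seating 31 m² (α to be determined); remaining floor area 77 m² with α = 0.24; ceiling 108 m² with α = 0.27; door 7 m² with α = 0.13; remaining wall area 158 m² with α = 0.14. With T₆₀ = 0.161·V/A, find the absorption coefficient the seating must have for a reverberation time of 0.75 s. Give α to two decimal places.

Required total absorption A = 0.161·419/0.75 = 89.95 m².
Absorption from the other surfaces = 77·0.24 + 108·0.27 + 7·0.13 + 158·0.14 = 70.67 m², so the seating must supply 19.28 m² over 31 m².
α = 19.28/31 = 0.622.

0.62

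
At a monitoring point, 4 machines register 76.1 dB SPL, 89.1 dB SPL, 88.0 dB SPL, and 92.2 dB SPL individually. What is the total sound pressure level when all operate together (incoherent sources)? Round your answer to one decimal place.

95.0 dB SPL

For uncorrelated sources the intensities add, so convert each level to linear form, sum, and take 10·log₁₀ of the total.
Σ 10^(L/10) = 10^(76.1/10) + 10^(89.1/10) + 10^(88.0/10) + 10^(92.2/10) = 3.144e+09.
L_total = 10·log₁₀(3.144e+09) = 94.97 dB SPL.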